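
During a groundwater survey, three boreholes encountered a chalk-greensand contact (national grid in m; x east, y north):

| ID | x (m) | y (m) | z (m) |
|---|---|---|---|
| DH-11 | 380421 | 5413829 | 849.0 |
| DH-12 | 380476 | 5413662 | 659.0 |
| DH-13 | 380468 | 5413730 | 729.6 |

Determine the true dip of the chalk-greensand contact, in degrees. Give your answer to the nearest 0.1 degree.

47.5°

Two edge vectors: DH-11→DH-12 = (55, -167, -190), DH-11→DH-13 = (47, -99, -119.4).
Normal n = (DH-11→DH-12) × (DH-11→DH-13) = (1129.8, -2363, 2404).
So ∂z/∂x = −n_x/n_z = −0.46997 and ∂z/∂y = −n_y/n_z = 0.98295.
Gradient magnitude |∇z| = √(a² + b²) = √(0.22087 + 0.96618) = 1.08952.
True dip = arctan(1.08952) = 47.5°, dipping toward SSE (azimuth ≈ 154°).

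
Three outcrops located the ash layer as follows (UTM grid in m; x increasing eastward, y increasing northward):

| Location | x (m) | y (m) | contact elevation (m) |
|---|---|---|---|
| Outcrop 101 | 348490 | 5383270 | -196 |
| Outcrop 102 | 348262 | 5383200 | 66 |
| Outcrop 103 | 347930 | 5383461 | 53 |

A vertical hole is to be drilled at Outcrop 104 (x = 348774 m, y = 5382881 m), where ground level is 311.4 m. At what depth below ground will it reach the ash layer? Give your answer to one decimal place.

Two edge vectors: Outcrop 101→Outcrop 102 = (-228, -70, 262), Outcrop 101→Outcrop 103 = (-560, 191, 249).
Normal n = (Outcrop 101→Outcrop 102) × (Outcrop 101→Outcrop 103) = (-67472, -89948, -82748).
So ∂z/∂x = −n_x/n_z = −0.815391309 and ∂z/∂y = −n_y/n_z = −1.087011166.
Intercept c from Outcrop 101: -196 + 284155.72 + 5851674.60 = 6135634.32.
At (348774, 5382881): z_contact = −284387.29 − 5851251.75 + 6135634.32 = -4.72 m.
Depth below ground = 311.4 − (-4.72) = 316.1 m.

316.1 m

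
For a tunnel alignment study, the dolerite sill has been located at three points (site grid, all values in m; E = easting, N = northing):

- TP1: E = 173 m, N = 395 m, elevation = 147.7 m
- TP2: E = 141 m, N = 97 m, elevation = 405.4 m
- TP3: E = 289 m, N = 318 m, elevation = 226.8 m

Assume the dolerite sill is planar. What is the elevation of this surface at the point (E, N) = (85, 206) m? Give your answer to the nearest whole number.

304 m

Two edge vectors: TP1→TP2 = (-32, -298, 257.7), TP1→TP3 = (116, -77, 79.1).
Normal n = (TP1→TP2) × (TP1→TP3) = (-3728.9, 32424.4, 37032).
So ∂z/∂E = −n_x/n_z = 0.10069 and ∂z/∂N = −n_y/n_z = −0.87558.
Intercept c from TP1: 147.7 − 17.42 + 345.85 = 476.13.
At (85, 206): z = 8.6 − 180.4 + 476.13 = 304.3 m.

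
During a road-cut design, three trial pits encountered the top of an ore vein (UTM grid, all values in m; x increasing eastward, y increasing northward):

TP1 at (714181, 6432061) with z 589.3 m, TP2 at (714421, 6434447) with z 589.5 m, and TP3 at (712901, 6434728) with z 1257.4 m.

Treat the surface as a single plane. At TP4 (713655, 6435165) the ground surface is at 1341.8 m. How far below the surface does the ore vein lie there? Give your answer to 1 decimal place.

Two edge vectors: TP1→TP2 = (240, 2386, 0.2), TP1→TP3 = (-1280, 2667, 668.1).
Normal n = (TP1→TP2) × (TP1→TP3) = (1593553.2, -160600, 3694160).
So ∂z/∂x = −n_x/n_z = −0.431370921 and ∂z/∂y = −n_y/n_z = 0.043474024.
Intercept c from TP1: 589.3 + 308076.92 − 279627.57 = 29038.64.
At (713655, 6435165): z_contact = −307850.01 + 279762.52 + 29038.64 = 951.14 m.
Depth below ground = 1341.8 − 951.14 = 390.7 m.

390.7 m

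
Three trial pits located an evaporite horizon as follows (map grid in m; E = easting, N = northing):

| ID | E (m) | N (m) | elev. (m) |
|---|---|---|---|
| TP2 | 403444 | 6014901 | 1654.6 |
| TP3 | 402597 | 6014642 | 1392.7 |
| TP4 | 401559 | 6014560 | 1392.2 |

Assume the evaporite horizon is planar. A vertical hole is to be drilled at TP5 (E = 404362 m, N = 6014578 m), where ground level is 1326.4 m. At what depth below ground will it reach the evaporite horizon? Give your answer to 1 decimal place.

209.8 m

Two edge vectors: TP2→TP3 = (-847, -259, -261.9), TP2→TP4 = (-1885, -341, -262.4).
Normal n = (TP2→TP3) × (TP2→TP4) = (-21346.3, 271428.7, -199388).
So ∂z/∂E = −n_x/n_z = −0.107059101 and ∂z/∂N = −n_y/n_z = 1.361309106.
Intercept c from TP2: 1654.6 + 43192.35 − 8188139.50 = −8143292.55.
At (404362, 6014578): z_contact = −43290.63 + 8187699.80 − 8143292.55 = 1116.62 m.
Depth below ground = 1326.4 − 1116.62 = 209.8 m.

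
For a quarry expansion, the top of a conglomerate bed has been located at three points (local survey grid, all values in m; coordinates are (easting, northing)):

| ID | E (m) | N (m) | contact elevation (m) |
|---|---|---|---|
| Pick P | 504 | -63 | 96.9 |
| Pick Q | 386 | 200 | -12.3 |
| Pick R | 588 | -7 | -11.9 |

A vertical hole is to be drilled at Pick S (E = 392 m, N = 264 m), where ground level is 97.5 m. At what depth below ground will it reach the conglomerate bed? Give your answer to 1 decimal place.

163.6 m

Let the plane be z = a·E + b·N + c.
Pick Q−Pick P: −118a + 263b = −109.2;  Pick R−Pick P: 84a + 56b = −108.8.
Solving gives a = −0.78394, b = −0.76694.
Then c = 96.9 − a·504 − b·-63 = 443.69.
At (392, 264): z_contact = −307.31 − 202.47 + 443.69 = -66.09 m.
Depth below ground = 97.5 − (-66.09) = 163.6 m.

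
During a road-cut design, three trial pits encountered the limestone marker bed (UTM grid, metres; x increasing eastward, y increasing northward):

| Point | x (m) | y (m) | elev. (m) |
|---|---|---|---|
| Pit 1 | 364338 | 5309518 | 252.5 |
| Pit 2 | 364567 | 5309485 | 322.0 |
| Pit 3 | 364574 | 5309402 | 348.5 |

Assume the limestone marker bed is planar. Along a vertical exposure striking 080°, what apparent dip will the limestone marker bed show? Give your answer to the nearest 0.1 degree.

11.6°

Two edge vectors: Pit 1→Pit 2 = (229, -33, 69.5), Pit 1→Pit 3 = (236, -116, 96).
Normal n = (Pit 1→Pit 2) × (Pit 1→Pit 3) = (4894, -5582, -18776).
So ∂z/∂x = −n_x/n_z = 0.26065 and ∂z/∂y = −n_y/n_z = −0.29729.
Unit vector along 080° is (sin 80°, cos 80°) = (0.9848, 0.1736).
Slope in that direction = a·(0.9848) + b·(0.1736) = 0.20507.
Apparent dip = arctan|0.20507| = 11.6° (true dip is 21.6°, so apparent ≤ true as expected).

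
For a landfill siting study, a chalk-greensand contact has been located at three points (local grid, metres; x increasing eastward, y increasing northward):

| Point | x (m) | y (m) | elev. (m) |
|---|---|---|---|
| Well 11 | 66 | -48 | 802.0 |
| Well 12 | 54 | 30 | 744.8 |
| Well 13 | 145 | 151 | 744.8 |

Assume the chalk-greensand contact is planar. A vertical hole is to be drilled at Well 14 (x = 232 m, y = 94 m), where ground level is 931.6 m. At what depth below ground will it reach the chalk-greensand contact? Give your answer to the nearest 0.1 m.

Let the plane be z = a·x + b·y + c.
Well 12−Well 11: −12a + 78b = −57.2;  Well 13−Well 11: 79a + 199b = −57.2.
Solving gives a = 0.80950, b = −0.60880.
Then c = 802 − a·66 − b·-48 = 719.35.
At (232, 94): z_contact = 187.80 − 57.23 + 719.35 = 849.93 m.
Depth below ground = 931.6 − 849.93 = 81.7 m.

81.7 m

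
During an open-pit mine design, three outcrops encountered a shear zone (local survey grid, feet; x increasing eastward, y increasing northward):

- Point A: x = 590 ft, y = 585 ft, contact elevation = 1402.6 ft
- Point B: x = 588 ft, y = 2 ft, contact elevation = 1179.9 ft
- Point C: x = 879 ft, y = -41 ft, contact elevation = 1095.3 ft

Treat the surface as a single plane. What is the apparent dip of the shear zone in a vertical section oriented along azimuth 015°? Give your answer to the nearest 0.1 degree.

Two edge vectors: Point A→Point B = (-2, -583, -222.7), Point A→Point C = (289, -626, -307.3).
Normal n = (Point A→Point B) × (Point A→Point C) = (39745.7, -64974.9, 169739).
So ∂z/∂x = −n_x/n_z = −0.23416 and ∂z/∂y = −n_y/n_z = 0.38279.
Unit vector along 015° is (sin 15°, cos 15°) = (0.2588, 0.9659).
Slope in that direction = a·(0.2588) + b·(0.9659) = 0.30915.
Apparent dip = arctan|0.30915| = 17.2° (true dip is 24.2°, so apparent ≤ true as expected).

17.2°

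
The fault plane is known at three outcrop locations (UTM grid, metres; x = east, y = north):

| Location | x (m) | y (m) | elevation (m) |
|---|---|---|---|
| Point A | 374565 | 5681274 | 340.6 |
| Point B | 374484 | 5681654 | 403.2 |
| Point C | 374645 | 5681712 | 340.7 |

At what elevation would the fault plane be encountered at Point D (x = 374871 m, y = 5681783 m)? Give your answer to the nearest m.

252 m

Two edge vectors: Point A→Point B = (-81, 380, 62.6), Point A→Point C = (80, 438, 0.1).
Normal n = (Point A→Point B) × (Point A→Point C) = (-27380.8, 5016.1, -65878).
So ∂z/∂x = −n_x/n_z = −0.41562889 and ∂z/∂y = −n_y/n_z = 0.07614226.
Intercept c from Point A: 340.6 + 155680.04 − 432585.06 = −276564.42.
At (374871, 5681783): z = −155807.2 + 432623.8 − 276564.42 = 252.2 m.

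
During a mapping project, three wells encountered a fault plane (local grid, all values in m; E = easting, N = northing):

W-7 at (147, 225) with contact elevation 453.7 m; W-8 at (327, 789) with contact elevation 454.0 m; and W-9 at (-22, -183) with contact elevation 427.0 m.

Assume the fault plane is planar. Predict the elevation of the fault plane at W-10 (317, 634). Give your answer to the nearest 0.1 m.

480.9 m

Two edge vectors: W-7→W-8 = (180, 564, 0.3), W-7→W-9 = (-169, -408, -26.7).
Normal n = (W-7→W-8) × (W-7→W-9) = (-14936.4, 4755.3, 21876).
So ∂z/∂E = −n_x/n_z = 0.68278 and ∂z/∂N = −n_y/n_z = −0.21738.
Intercept c from W-7: 453.7 − 100.37 + 48.91 = 402.24.
At (317, 634): z = 216.4 − 137.8 + 402.24 = 480.9 m.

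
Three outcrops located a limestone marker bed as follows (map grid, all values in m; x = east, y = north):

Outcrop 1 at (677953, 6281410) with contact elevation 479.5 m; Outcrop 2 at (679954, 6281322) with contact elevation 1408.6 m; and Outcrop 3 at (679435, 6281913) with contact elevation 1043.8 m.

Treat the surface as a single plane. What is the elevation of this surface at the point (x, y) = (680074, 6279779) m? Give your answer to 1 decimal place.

1799.4 m

Two edge vectors: Outcrop 1→Outcrop 2 = (2001, -88, 929.1), Outcrop 1→Outcrop 3 = (1482, 503, 564.3).
Normal n = (Outcrop 1→Outcrop 2) × (Outcrop 1→Outcrop 3) = (-516995.7, 247761.9, 1136919).
So ∂z/∂x = −n_x/n_z = 0.454733978 and ∂z/∂y = −n_y/n_z = −0.217923968.
Intercept c from Outcrop 1: 479.5 − 308288.26 + 1368869.79 = 1061061.03.
At (680074, 6279779): z = 309252.8 − 1368514.4 + 1061061.03 = 1799.4 m.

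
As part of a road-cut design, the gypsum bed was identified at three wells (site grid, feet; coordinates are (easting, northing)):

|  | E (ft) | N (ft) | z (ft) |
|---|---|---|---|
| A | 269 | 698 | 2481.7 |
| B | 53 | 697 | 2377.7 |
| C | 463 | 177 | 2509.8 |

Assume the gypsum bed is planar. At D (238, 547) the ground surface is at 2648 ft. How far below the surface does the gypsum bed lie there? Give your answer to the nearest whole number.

200 ft

Let the plane be z = a·E + b·N + c.
B−A: −216a − 1b = −104;  C−A: 194a − 521b = 28.1.
Solving gives a = 0.48090, b = 0.12513.
Then c = 2481.7 − a·269 − b·698 = 2264.99.
At (238, 547): z_contact = 114.5 + 68.4 + 2264.99 = 2447.9 ft.
Depth below ground = 2648 − 2447.9 = 200 ft.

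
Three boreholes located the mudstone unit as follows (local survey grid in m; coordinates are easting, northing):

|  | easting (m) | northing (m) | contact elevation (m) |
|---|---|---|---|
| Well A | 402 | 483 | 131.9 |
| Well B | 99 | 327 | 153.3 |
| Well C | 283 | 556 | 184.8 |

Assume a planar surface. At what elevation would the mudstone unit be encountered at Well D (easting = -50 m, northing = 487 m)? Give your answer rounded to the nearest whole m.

242 m

Let the plane be z = a·easting + b·northing + c.
Well B−Well A: −303a − 156b = 21.4;  Well C−Well A: −119a + 73b = 52.9.
Solving gives a = −0.24125, b = 0.33139.
Then c = 131.9 − a·402 − b·483 = 68.82.
At (-50, 487): z = 12.1 + 161.4 + 68.82 = 242.3 m.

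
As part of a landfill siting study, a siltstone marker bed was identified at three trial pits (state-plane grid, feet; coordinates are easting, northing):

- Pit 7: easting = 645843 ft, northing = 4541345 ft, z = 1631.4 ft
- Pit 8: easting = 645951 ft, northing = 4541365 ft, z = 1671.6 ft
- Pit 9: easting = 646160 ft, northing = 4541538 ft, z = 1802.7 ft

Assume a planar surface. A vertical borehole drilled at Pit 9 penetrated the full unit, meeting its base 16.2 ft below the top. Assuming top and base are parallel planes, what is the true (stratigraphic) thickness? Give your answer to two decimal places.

14.51 ft

Let the plane be z = a·easting + b·northing + c.
Pit 8−Pit 7: 108a + 20b = 40.2;  Pit 9−Pit 7: 317a + 193b = 171.3.
Solving gives a = 0.29872, b = 0.39692.
|∇z| = √(a²+b²) = 0.49677, so dip δ = arctan(0.49677) = 26.42°.
True thickness = vertical thickness × cos δ = 16.2 × cos 26.42° = 14.51 ft.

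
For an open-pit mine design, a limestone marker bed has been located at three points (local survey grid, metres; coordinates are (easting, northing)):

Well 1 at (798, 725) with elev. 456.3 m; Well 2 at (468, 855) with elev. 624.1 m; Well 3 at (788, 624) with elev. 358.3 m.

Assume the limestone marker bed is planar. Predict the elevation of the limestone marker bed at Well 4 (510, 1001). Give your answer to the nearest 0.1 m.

762.4 m

Two edge vectors: Well 1→Well 2 = (-330, 130, 167.8), Well 1→Well 3 = (-10, -101, -98).
Normal n = (Well 1→Well 2) × (Well 1→Well 3) = (4207.8, -34018, 34630).
So ∂z/∂E = −n_x/n_z = −0.121507 and ∂z/∂N = −n_y/n_z = 0.982327.
Intercept c from Well 1: 456.3 + 96.96 − 712.19 = −158.92.
At (510, 1001): z = −62.0 + 983.3 − 158.92 = 762.4 m.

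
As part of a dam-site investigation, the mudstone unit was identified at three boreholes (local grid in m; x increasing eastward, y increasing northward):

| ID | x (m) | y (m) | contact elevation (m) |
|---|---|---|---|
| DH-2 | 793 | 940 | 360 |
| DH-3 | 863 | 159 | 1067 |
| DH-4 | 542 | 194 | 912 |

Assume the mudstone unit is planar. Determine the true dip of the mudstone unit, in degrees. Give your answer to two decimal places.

43.62°

Let the plane be z = a·x + b·y + c.
DH-3−DH-2: 70a − 781b = 707;  DH-4−DH-2: −251a − 746b = 552.
Solving gives a = 0.38795, b = −0.87048.
Gradient magnitude |∇z| = √(a² + b²) = √(0.15051 + 0.75773) = 0.95302.
True dip = arctan(0.95302) = 43.62°, dipping toward NNW (azimuth ≈ 336°).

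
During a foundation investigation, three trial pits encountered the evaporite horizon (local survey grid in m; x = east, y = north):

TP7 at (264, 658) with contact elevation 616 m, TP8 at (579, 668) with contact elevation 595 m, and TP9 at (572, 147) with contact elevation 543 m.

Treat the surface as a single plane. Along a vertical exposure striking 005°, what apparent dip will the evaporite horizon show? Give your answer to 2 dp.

Two edge vectors: TP7→TP8 = (315, 10, -21), TP7→TP9 = (308, -511, -73).
Normal n = (TP7→TP8) × (TP7→TP9) = (-11461, 16527, -164045).
So ∂z/∂x = −n_x/n_z = −0.06986 and ∂z/∂y = −n_y/n_z = 0.10075.
Unit vector along 005° is (sin 5°, cos 5°) = (0.0872, 0.9962).
Slope in that direction = a·(0.0872) + b·(0.9962) = 0.09427.
Apparent dip = arctan|0.09427| = 5.39° (true dip is 7.0°, so apparent ≤ true as expected).

5.39°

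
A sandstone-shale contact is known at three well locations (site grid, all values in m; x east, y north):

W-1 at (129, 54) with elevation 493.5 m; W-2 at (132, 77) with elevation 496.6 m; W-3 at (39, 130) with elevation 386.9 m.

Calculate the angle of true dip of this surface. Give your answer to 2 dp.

Two edge vectors: W-1→W-2 = (3, 23, 3.1), W-1→W-3 = (-90, 76, -106.6).
Normal n = (W-1→W-2) × (W-1→W-3) = (-2687.4, 40.8, 2298).
So ∂z/∂x = −n_x/n_z = 1.16945 and ∂z/∂y = −n_y/n_z = −0.01775.
Gradient magnitude |∇z| = √(a² + b²) = √(1.36762 + 0.00032) = 1.16959.
True dip = arctan(1.16959) = 49.47°, dipping toward W (azimuth ≈ 271°).

49.47°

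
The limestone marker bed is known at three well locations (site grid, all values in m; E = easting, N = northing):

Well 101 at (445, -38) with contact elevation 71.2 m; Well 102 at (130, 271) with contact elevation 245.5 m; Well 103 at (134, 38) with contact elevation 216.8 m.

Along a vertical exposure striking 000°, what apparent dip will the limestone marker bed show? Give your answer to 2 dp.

Two edge vectors: Well 101→Well 102 = (-315, 309, 174.3), Well 101→Well 103 = (-311, 76, 145.6).
Normal n = (Well 101→Well 102) × (Well 101→Well 103) = (31743.6, -8343.3, 72159).
So ∂z/∂E = −n_x/n_z = −0.43991 and ∂z/∂N = −n_y/n_z = 0.11562.
Unit vector along 000° is (sin 0°, cos 0°) = (0.0000, 1.0000).
Slope in that direction = a·(0.0000) + b·(1.0000) = 0.11562.
Apparent dip = arctan|0.11562| = 6.60° (true dip is 24.5°, so apparent ≤ true as expected).

6.60°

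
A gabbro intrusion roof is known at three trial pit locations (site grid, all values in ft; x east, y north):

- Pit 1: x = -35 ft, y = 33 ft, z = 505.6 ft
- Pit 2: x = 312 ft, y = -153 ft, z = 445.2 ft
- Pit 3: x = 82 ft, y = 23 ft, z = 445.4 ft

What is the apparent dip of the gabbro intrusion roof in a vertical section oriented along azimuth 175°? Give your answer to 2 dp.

Let the plane be z = a·x + b·y + c.
Pit 2−Pit 1: 347a − 186b = −60.4;  Pit 3−Pit 1: 117a − 10b = −60.2.
Solving gives a = −0.57912, b = −0.75566.
Unit vector along 175° is (sin 175°, cos 175°) = (0.0872, -0.9962).
Slope in that direction = a·(0.0872) + b·(-0.9962) = 0.70231.
Apparent dip = arctan|0.70231| = 35.08° (true dip is 43.6°, so apparent ≤ true as expected).

35.08°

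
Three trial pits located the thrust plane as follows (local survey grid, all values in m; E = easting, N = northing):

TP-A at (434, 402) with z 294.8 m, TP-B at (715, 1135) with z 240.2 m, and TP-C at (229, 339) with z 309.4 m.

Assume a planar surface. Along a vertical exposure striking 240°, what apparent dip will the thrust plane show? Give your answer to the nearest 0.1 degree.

4.2°

Two edge vectors: TP-A→TP-B = (281, 733, -54.6), TP-A→TP-C = (-205, -63, 14.6).
Normal n = (TP-A→TP-B) × (TP-A→TP-C) = (7262, 7090.4, 132562).
So ∂z/∂E = −n_x/n_z = −0.05478 and ∂z/∂N = −n_y/n_z = −0.05349.
Unit vector along 240° is (sin 240°, cos 240°) = (-0.8660, -0.5000).
Slope in that direction = a·(-0.8660) + b·(-0.5000) = 0.07419.
Apparent dip = arctan|0.07419| = 4.2° (true dip is 4.4°, so apparent ≤ true as expected).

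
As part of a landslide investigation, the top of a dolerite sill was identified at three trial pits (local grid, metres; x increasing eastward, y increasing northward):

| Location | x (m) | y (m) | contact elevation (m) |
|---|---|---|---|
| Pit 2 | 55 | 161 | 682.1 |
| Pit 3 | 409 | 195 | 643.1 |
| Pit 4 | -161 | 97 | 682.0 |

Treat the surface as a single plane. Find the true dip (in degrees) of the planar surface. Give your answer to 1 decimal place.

29.9°

Two edge vectors: Pit 2→Pit 3 = (354, 34, -39), Pit 2→Pit 4 = (-216, -64, -0.1).
Normal n = (Pit 2→Pit 3) × (Pit 2→Pit 4) = (-2499.4, 8459.4, -15312).
So ∂z/∂x = −n_x/n_z = −0.16323 and ∂z/∂y = −n_y/n_z = 0.55247.
Gradient magnitude |∇z| = √(a² + b²) = √(0.02664 + 0.30522) = 0.57608.
True dip = arctan(0.57608) = 29.9°, dipping toward SSE (azimuth ≈ 164°).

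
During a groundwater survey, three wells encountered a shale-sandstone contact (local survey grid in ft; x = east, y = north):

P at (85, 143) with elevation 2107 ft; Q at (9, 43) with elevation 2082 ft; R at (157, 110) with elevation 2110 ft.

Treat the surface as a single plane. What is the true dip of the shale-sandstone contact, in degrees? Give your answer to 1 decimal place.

Let the plane be z = a·x + b·y + c.
Q−P: −76a − 100b = −25;  R−P: 72a − 33b = 3.
Solving gives a = 0.11588, b = 0.16193.
Gradient magnitude |∇z| = √(a² + b²) = √(0.01343 + 0.02622) = 0.19912.
True dip = arctan(0.19912) = 11.3°, dipping toward SW (azimuth ≈ 216°).

11.3°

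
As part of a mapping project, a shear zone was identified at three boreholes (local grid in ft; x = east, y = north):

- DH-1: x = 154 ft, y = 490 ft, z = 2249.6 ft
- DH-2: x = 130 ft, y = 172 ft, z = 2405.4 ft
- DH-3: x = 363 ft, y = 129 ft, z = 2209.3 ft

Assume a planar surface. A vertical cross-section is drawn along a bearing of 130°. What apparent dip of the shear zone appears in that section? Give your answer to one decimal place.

23.5°

Two edge vectors: DH-1→DH-2 = (-24, -318, 155.8), DH-1→DH-3 = (209, -361, -40.3).
Normal n = (DH-1→DH-2) × (DH-1→DH-3) = (69059.2, 31595, 75126).
So ∂z/∂x = −n_x/n_z = −0.91925 and ∂z/∂y = −n_y/n_z = −0.42056.
Unit vector along 130° is (sin 130°, cos 130°) = (0.7660, -0.6428).
Slope in that direction = a·(0.7660) + b·(-0.6428) = −0.43385.
Apparent dip = arctan|0.43385| = 23.5° (true dip is 45.3°, so apparent ≤ true as expected).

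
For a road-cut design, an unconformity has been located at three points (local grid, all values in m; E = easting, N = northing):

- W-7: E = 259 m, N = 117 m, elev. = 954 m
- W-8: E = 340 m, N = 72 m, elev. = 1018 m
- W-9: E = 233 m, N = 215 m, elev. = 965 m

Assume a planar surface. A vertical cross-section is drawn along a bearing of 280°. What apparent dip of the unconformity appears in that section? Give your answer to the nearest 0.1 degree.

42.6°

Let the plane be z = a·E + b·N + c.
W-8−W-7: 81a − 45b = 64;  W-9−W-7: −26a + 98b = 11.
Solving gives a = 0.99985, b = 0.37751.
Unit vector along 280° is (sin 280°, cos 280°) = (-0.9848, 0.1736).
Slope in that direction = a·(-0.9848) + b·(0.1736) = −0.91911.
Apparent dip = arctan|0.91911| = 42.6° (true dip is 46.9°, so apparent ≤ true as expected).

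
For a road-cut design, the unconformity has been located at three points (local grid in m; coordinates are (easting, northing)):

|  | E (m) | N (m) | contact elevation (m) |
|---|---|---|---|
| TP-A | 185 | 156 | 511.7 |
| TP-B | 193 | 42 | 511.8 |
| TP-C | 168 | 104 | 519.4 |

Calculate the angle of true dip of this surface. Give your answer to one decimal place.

20.4°

Two edge vectors: TP-A→TP-B = (8, -114, 0.1), TP-A→TP-C = (-17, -52, 7.7).
Normal n = (TP-A→TP-B) × (TP-A→TP-C) = (-872.6, -63.3, -2354).
So ∂z/∂E = −n_x/n_z = −0.37069 and ∂z/∂N = −n_y/n_z = −0.02689.
Gradient magnitude |∇z| = √(a² + b²) = √(0.13741 + 0.00072) = 0.37166.
True dip = arctan(0.37166) = 20.4°, dipping toward E (azimuth ≈ 086°).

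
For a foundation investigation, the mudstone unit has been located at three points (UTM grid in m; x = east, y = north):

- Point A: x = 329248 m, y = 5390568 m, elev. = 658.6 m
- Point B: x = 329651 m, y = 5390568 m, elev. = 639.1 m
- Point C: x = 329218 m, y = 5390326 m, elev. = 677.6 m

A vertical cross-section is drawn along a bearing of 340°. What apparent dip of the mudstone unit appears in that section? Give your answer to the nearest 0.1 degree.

Two edge vectors: Point A→Point B = (403, 0, -19.5), Point A→Point C = (-30, -242, 19).
Normal n = (Point A→Point B) × (Point A→Point C) = (-4719, -7072, -97526).
So ∂z/∂x = −n_x/n_z = −0.04839 and ∂z/∂y = −n_y/n_z = −0.07251.
Unit vector along 340° is (sin 340°, cos 340°) = (-0.3420, 0.9397).
Slope in that direction = a·(-0.3420) + b·(0.9397) = −0.05159.
Apparent dip = arctan|0.05159| = 3.0° (true dip is 5.0°, so apparent ≤ true as expected).

3.0°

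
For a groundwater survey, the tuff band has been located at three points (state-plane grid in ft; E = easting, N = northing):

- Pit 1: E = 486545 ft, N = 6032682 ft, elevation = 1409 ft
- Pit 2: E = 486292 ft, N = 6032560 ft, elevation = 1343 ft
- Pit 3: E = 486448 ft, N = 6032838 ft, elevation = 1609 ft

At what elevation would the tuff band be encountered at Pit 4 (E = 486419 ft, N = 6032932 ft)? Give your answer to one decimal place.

1721.4 ft

Two edge vectors: Pit 1→Pit 2 = (-253, -122, -66), Pit 1→Pit 3 = (-97, 156, 200).
Normal n = (Pit 1→Pit 2) × (Pit 1→Pit 3) = (-14104, 57002, -51302).
So ∂z/∂E = −n_x/n_z = −0.274921056 and ∂z/∂N = −n_y/n_z = 1.111106779.
Intercept c from Pit 1: 1409 + 133761.47 − 6702953.87 = −6567783.40.
At (486419, 6032932): z = −133726.8 + 6703231.6 − 6567783.40 = 1721.4 ft.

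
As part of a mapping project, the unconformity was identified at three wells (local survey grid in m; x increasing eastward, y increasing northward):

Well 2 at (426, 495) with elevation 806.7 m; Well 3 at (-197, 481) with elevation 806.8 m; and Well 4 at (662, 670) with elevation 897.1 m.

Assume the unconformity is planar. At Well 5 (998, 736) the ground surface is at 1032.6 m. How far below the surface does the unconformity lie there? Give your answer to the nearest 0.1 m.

Let the plane be z = a·x + b·y + c.
Well 3−Well 2: −623a − 14b = 0.1;  Well 4−Well 2: 236a + 175b = 90.4.
Solving gives a = −0.01214, b = 0.53294.
Then c = 806.7 − a·426 − b·495 = 548.07.
At (998, 736): z_contact = −12.11 + 392.24 + 548.07 = 928.20 m.
Depth below ground = 1032.6 − 928.20 = 104.4 m.

104.4 m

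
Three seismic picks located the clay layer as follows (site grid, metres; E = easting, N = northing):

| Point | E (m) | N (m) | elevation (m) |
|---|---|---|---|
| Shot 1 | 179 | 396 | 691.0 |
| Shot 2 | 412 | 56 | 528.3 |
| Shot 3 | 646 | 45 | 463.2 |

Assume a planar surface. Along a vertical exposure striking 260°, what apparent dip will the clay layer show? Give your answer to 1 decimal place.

Let the plane be z = a·E + b·N + c.
Shot 2−Shot 1: 233a − 340b = −162.7;  Shot 3−Shot 1: 467a − 351b = −227.8.
Solving gives a = −0.26422, b = 0.29746.
Unit vector along 260° is (sin 260°, cos 260°) = (-0.9848, -0.1736).
Slope in that direction = a·(-0.9848) + b·(-0.1736) = 0.20855.
Apparent dip = arctan|0.20855| = 11.8° (true dip is 21.7°, so apparent ≤ true as expected).

11.8°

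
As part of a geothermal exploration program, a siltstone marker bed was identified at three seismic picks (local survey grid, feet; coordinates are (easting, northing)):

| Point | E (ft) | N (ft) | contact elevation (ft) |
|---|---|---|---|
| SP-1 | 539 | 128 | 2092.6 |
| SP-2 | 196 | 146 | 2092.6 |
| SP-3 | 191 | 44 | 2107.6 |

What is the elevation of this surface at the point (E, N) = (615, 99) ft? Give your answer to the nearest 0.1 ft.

Let the plane be z = a·E + b·N + c.
SP-2−SP-1: −343a + 18b = 0;  SP-3−SP-1: −348a − 84b = 15.
Solving gives a = −0.00770, b = −0.14668.
Then c = 2092.6 − a·539 − b·128 = 2115.52.
At (615, 99): z = −4.7 − 14.5 + 2115.52 = 2096.3 ft.

2096.3 ft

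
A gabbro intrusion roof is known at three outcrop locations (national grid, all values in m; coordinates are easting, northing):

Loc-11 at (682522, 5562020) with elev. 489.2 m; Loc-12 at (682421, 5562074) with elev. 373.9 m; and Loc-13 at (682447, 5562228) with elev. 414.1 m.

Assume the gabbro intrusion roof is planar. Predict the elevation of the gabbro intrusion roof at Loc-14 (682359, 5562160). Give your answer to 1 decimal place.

Two edge vectors: Loc-11→Loc-12 = (-101, 54, -115.3), Loc-11→Loc-13 = (-75, 208, -75.1).
Normal n = (Loc-11→Loc-12) × (Loc-11→Loc-13) = (19927, 1062.4, -16958).
So ∂z/∂easting = −n_x/n_z = 1.175079608 and ∂z/∂northing = −n_y/n_z = 0.062648897.
Intercept c from Loc-11: 489.2 − 802017.68 − 348454.42 = −1149982.90.
At (682359, 5562160): z = 801826.1 + 348463.2 − 1149982.90 = 306.4 m.

306.4 m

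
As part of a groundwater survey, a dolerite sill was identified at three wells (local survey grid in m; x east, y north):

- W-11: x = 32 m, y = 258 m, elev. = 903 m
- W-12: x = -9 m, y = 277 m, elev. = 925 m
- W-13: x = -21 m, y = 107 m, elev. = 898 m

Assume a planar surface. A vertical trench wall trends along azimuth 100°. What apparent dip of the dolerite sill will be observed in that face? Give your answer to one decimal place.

25.4°

Two edge vectors: W-11→W-12 = (-41, 19, 22), W-11→W-13 = (-53, -151, -5).
Normal n = (W-11→W-12) × (W-11→W-13) = (3227, -1371, 7198).
So ∂z/∂x = −n_x/n_z = −0.44832 and ∂z/∂y = −n_y/n_z = 0.19047.
Unit vector along 100° is (sin 100°, cos 100°) = (0.9848, -0.1736).
Slope in that direction = a·(0.9848) + b·(-0.1736) = −0.47458.
Apparent dip = arctan|0.47458| = 25.4° (true dip is 26.0°, so apparent ≤ true as expected).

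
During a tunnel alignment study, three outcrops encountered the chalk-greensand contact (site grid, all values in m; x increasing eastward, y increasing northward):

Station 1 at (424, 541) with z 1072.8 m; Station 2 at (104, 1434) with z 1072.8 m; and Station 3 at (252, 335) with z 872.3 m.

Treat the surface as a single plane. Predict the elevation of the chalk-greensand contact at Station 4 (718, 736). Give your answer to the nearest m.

Let the plane be z = a·x + b·y + c.
Station 2−Station 1: −320a + 893b = 0;  Station 3−Station 1: −172a − 206b = −200.5.
Solving gives a = 0.81564, b = 0.29228.
Then c = 1072.8 − a·424 − b·541 = 568.84.
At (718, 736): z = 585.6 + 215.1 + 568.84 = 1369.6 m.

1370 m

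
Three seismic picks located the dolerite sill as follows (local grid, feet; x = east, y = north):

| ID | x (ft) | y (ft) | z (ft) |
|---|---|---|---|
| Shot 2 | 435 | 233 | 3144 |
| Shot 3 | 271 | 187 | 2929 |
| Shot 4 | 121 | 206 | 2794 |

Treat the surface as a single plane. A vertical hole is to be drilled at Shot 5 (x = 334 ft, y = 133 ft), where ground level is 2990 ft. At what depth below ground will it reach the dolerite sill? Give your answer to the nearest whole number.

Let the plane be z = a·x + b·y + c.
Shot 3−Shot 2: −164a − 46b = −215;  Shot 4−Shot 2: −314a − 27b = −350.
Solving gives a = 1.02786, b = 1.00938.
Then c = 3144 − a·435 − b·233 = 2461.70.
At (334, 133): z_contact = 343.3 + 134.2 + 2461.70 = 2939.2 ft.
Depth below ground = 2990 − 2939.2 = 51 ft.

51 ft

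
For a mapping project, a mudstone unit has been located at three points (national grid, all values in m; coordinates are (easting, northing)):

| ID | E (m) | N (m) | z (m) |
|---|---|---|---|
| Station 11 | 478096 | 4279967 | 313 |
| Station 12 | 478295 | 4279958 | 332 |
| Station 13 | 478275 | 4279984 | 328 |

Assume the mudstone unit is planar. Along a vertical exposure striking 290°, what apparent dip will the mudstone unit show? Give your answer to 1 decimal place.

6.5°

Two edge vectors: Station 11→Station 12 = (199, -9, 19), Station 11→Station 13 = (179, 17, 15).
Normal n = (Station 11→Station 12) × (Station 11→Station 13) = (-458, 416, 4994).
So ∂z/∂E = −n_x/n_z = 0.09171 and ∂z/∂N = −n_y/n_z = −0.08330.
Unit vector along 290° is (sin 290°, cos 290°) = (-0.9397, 0.3420).
Slope in that direction = a·(-0.9397) + b·(0.3420) = −0.11467.
Apparent dip = arctan|0.11467| = 6.5° (true dip is 7.1°, so apparent ≤ true as expected).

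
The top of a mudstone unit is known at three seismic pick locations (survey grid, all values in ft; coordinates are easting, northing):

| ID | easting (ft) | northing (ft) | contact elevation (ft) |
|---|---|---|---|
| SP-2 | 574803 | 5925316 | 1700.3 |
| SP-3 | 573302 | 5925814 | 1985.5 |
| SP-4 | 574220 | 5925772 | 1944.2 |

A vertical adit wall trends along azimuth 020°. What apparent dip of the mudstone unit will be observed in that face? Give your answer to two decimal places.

25.13°

Two edge vectors: SP-2→SP-3 = (-1501, 498, 285.2), SP-2→SP-4 = (-583, 456, 243.9).
Normal n = (SP-2→SP-3) × (SP-2→SP-4) = (-8589, 199822.3, -394122).
So ∂z/∂easting = −n_x/n_z = −0.02179 and ∂z/∂northing = −n_y/n_z = 0.50701.
Unit vector along 020° is (sin 20°, cos 20°) = (0.3420, 0.9397).
Slope in that direction = a·(0.3420) + b·(0.9397) = 0.46898.
Apparent dip = arctan|0.46898| = 25.13° (true dip is 26.9°, so apparent ≤ true as expected).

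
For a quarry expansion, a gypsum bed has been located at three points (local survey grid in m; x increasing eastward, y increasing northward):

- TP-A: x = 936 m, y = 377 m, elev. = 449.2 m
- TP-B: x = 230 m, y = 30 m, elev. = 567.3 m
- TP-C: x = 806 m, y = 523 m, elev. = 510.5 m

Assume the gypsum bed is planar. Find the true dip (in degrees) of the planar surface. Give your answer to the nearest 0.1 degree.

17.8°

Two edge vectors: TP-A→TP-B = (-706, -347, 118.1), TP-A→TP-C = (-130, 146, 61.3).
Normal n = (TP-A→TP-B) × (TP-A→TP-C) = (-38513.7, 27924.8, -148186).
So ∂z/∂x = −n_x/n_z = −0.25990 and ∂z/∂y = −n_y/n_z = 0.18844.
Gradient magnitude |∇z| = √(a² + b²) = √(0.06755 + 0.03551) = 0.32103.
True dip = arctan(0.32103) = 17.8°, dipping toward SE (azimuth ≈ 126°).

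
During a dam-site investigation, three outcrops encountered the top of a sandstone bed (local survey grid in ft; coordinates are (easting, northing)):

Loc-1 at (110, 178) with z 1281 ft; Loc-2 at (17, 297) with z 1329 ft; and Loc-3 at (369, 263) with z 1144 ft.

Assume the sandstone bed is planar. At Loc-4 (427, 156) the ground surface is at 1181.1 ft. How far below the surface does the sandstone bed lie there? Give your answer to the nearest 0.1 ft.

Two edge vectors: Loc-1→Loc-2 = (-93, 119, 48), Loc-1→Loc-3 = (259, 85, -137).
Normal n = (Loc-1→Loc-2) × (Loc-1→Loc-3) = (-20383, -309, -38726).
So ∂z/∂E = −n_x/n_z = −0.52634 and ∂z/∂N = −n_y/n_z = −0.00798.
Intercept c from Loc-1: 1281 + 57.90 + 1.42 = 1340.32.
At (427, 156): z_contact = −224.75 − 1.24 + 1340.32 = 1114.33 ft.
Depth below ground = 1181.1 − 1114.33 = 66.8 ft.

66.8 ft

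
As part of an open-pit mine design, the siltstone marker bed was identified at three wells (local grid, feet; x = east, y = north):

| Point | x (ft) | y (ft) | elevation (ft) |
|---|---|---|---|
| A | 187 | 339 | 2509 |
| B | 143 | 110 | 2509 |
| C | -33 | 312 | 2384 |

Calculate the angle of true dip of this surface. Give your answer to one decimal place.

Let the plane be z = a·x + b·y + c.
B−A: −44a − 229b = 0;  C−A: −220a − 27b = −125.
Solving gives a = 0.58190, b = −0.11181.
Gradient magnitude |∇z| = √(a² + b²) = √(0.33861 + 0.01250) = 0.59255.
True dip = arctan(0.59255) = 30.6°, dipping toward W (azimuth ≈ 281°).

30.6°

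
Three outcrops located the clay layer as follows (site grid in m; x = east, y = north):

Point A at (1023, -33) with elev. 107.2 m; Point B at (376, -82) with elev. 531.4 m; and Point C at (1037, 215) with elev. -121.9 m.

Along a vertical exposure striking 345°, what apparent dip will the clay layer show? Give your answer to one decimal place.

Let the plane be z = a·x + b·y + c.
Point B−Point A: −647a − 49b = 424.2;  Point C−Point A: 14a + 248b = −229.1.
Solving gives a = −0.58819, b = −0.89059.
Unit vector along 345° is (sin 345°, cos 345°) = (-0.2588, 0.9659).
Slope in that direction = a·(-0.2588) + b·(0.9659) = −0.70800.
Apparent dip = arctan|0.70800| = 35.3° (true dip is 46.9°, so apparent ≤ true as expected).

35.3°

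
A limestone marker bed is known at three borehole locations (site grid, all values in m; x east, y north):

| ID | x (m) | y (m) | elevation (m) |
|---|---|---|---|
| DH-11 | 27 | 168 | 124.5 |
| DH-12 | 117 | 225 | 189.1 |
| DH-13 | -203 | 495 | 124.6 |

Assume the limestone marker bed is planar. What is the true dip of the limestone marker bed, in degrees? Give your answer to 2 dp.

31.26°

Two edge vectors: DH-11→DH-12 = (90, 57, 64.6), DH-11→DH-13 = (-230, 327, 0.1).
Normal n = (DH-11→DH-12) × (DH-11→DH-13) = (-21118.5, -14867, 42540).
So ∂z/∂x = −n_x/n_z = 0.49644 and ∂z/∂y = −n_y/n_z = 0.34948.
Gradient magnitude |∇z| = √(a² + b²) = √(0.24645 + 0.12214) = 0.60712.
True dip = arctan(0.60712) = 31.26°, dipping toward SW (azimuth ≈ 235°).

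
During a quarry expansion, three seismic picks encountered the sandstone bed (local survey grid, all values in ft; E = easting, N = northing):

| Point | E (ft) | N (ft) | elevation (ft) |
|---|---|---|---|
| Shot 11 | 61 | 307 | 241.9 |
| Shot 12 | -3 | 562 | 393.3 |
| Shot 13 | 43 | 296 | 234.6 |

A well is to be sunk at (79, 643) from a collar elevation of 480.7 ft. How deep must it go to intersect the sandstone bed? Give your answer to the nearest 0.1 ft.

35.5 ft

Two edge vectors: Shot 11→Shot 12 = (-64, 255, 151.4), Shot 11→Shot 13 = (-18, -11, -7.3).
Normal n = (Shot 11→Shot 12) × (Shot 11→Shot 13) = (-196.1, -3192.4, 5294).
So ∂z/∂E = −n_x/n_z = 0.03704 and ∂z/∂N = −n_y/n_z = 0.60302.
Intercept c from Shot 11: 241.9 − 2.26 − 185.13 = 54.51.
At (79, 643): z_contact = 2.93 + 387.74 + 54.51 = 445.18 ft.
Depth below ground = 480.7 − 445.18 = 35.5 ft.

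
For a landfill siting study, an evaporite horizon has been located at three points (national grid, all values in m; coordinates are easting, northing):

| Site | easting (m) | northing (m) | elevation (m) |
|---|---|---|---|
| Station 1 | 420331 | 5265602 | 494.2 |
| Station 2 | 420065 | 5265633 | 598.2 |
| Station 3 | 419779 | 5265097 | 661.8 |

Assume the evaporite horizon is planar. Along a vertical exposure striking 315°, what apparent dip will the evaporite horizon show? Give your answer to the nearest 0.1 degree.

Two edge vectors: Station 1→Station 2 = (-266, 31, 104), Station 1→Station 3 = (-552, -505, 167.6).
Normal n = (Station 1→Station 2) × (Station 1→Station 3) = (57715.6, -12826.4, 151442).
So ∂z/∂easting = −n_x/n_z = −0.38111 and ∂z/∂northing = −n_y/n_z = 0.08470.
Unit vector along 315° is (sin 315°, cos 315°) = (-0.7071, 0.7071).
Slope in that direction = a·(-0.7071) + b·(0.7071) = 0.32937.
Apparent dip = arctan|0.32937| = 18.2° (true dip is 21.3°, so apparent ≤ true as expected).

18.2°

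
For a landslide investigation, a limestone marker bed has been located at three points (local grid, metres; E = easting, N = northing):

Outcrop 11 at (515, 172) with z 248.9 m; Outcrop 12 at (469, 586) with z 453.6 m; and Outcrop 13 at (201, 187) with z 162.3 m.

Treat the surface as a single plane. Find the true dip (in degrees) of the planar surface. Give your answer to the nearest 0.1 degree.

31.3°

Two edge vectors: Outcrop 11→Outcrop 12 = (-46, 414, 204.7), Outcrop 11→Outcrop 13 = (-314, 15, -86.6).
Normal n = (Outcrop 11→Outcrop 12) × (Outcrop 11→Outcrop 13) = (-38922.9, -68259.4, 129306).
So ∂z/∂E = −n_x/n_z = 0.30101 and ∂z/∂N = −n_y/n_z = 0.52789.
Gradient magnitude |∇z| = √(a² + b²) = √(0.09061 + 0.27867) = 0.60768.
True dip = arctan(0.60768) = 31.3°, dipping toward SSW (azimuth ≈ 210°).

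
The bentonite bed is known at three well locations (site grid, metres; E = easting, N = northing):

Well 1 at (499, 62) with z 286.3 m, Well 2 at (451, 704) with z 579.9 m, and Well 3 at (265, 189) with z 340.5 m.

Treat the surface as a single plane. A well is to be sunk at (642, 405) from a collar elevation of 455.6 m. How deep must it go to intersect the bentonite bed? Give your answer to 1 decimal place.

Two edge vectors: Well 1→Well 2 = (-48, 642, 293.6), Well 1→Well 3 = (-234, 127, 54.2).
Normal n = (Well 1→Well 2) × (Well 1→Well 3) = (-2490.8, -66100.8, 144132).
So ∂z/∂E = −n_x/n_z = 0.01728 and ∂z/∂N = −n_y/n_z = 0.45861.
Intercept c from Well 1: 286.3 − 8.62 − 28.43 = 249.24.
At (642, 405): z_contact = 11.09 + 185.74 + 249.24 = 446.08 m.
Depth below ground = 455.6 − 446.08 = 9.5 m.

9.5 m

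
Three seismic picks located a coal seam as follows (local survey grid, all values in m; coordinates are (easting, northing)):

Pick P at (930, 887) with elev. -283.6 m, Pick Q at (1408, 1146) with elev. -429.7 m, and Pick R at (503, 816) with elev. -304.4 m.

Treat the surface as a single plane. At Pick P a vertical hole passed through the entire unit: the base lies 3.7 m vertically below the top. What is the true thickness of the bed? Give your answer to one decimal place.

Two edge vectors: Pick P→Pick Q = (478, 259, -146.1), Pick P→Pick R = (-427, -71, -20.8).
Normal n = (Pick P→Pick Q) × (Pick P→Pick R) = (-15760.3, 72327.1, 76655).
So ∂z/∂E = −n_x/n_z = 0.20560 and ∂z/∂N = −n_y/n_z = −0.94354.
|∇z| = √(a²+b²) = 0.96568, so dip δ = arctan(0.96568) = 44.00°.
True thickness = vertical thickness × cos δ = 3.7 × cos 44.00° = 2.7 m.

2.7 m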